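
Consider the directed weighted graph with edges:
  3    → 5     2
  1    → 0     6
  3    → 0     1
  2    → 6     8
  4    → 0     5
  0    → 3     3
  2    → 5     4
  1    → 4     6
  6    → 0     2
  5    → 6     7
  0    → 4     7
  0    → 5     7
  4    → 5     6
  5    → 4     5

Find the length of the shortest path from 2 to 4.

9

Paths from 2 to 4:
2-6-0-5-4: 8 + 2 + 7 + 5 = 22
2-6-0-3-5-4: 8 + 2 + 3 + 2 + 5 = 20
2-5-6-0-4: 4 + 7 + 2 + 7 = 20
2-5-4: 4 + 5 = 9
2-6-0-4: 8 + 2 + 7 = 17
Shortest: 9.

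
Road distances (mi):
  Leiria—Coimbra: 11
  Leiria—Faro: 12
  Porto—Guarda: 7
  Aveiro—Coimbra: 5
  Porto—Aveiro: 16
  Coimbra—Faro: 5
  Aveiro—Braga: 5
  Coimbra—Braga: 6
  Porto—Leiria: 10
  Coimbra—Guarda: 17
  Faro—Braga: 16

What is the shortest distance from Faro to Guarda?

22

Comparing a few candidate routes:
Faro -> Coimbra -> Aveiro -> Porto -> Guarda: 5 + 5 + 16 + 7 = 33
Faro -> Coimbra -> Braga -> Aveiro -> Porto -> Guarda: 5 + 6 + 5 + 16 + 7 = 39
Faro -> Coimbra -> Guarda: 5 + 17 = 22
Faro -> Coimbra -> Leiria -> Porto -> Guarda: 5 + 11 + 10 + 7 = 33
Faro -> Braga -> Coimbra -> Guarda: 16 + 6 + 17 = 39
Faro -> Leiria -> Porto -> Guarda: 12 + 10 + 7 = 29
Best route has total 22 mi.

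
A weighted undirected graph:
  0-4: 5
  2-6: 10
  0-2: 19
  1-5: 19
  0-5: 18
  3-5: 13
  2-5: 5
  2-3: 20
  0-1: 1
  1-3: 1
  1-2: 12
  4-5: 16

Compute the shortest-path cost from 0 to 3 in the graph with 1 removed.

31

Some routes from 0 to 3 avoiding 1:
0-2-5-3: 19 + 5 + 13 = 37
0-5-3: 18 + 13 = 31
0-4-5-3: 5 + 16 + 13 = 34
Shortest: 31.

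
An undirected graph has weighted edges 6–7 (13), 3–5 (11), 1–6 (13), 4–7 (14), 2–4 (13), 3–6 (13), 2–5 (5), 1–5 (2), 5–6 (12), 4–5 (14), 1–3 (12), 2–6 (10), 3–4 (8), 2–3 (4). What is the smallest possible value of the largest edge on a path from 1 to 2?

5

A few of the 1→2 routes:
1→3→5→6→2: max(12, 11, 12, 10) = 12
1→3→5→2: max(12, 11, 5) = 12
1→5→3→2: max(2, 11, 4) = 11
1→5→6→2: max(2, 12, 10) = 12
1→5→2: max(2, 5) = 5
Best route has worst link 5.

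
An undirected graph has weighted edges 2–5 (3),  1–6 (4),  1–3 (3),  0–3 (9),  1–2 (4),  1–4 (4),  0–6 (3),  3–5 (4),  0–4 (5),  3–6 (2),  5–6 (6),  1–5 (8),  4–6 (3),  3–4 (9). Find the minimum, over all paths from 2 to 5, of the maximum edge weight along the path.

Checking several routes:
2→1→4→0→6→3→5: max(4, 4, 5, 3, 2, 4) = 5
2→1→4→6→3→5: max(4, 4, 3, 2, 4) = 4
2→1→4→6→5: max(4, 4, 3, 6) = 6
2→1→6→3→5: max(4, 4, 2, 4) = 4
2→5: max(3) = 3
2→1→3→5: max(4, 3, 4) = 4
The minimum achievable maximum is 3.

3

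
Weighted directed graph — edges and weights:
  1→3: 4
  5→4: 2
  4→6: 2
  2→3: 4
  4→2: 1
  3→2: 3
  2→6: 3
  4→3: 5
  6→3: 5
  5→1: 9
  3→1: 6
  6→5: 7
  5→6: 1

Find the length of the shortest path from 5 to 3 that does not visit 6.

7

Candidate routes:
5-4-3: 2 + 5 = 7
5-4-2-3: 2 + 1 + 4 = 7
5-1-3: 9 + 4 = 13
Best route has total 7.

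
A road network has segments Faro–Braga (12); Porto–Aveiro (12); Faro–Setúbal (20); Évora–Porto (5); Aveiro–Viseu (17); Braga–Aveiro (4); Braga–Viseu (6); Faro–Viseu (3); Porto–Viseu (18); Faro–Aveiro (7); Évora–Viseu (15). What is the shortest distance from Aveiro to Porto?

Some routes from Aveiro to Porto:
Aveiro -> Porto: 12
Aveiro -> Faro -> Viseu -> Évora -> Porto: 7 + 3 + 15 + 5 = 30
Aveiro -> Braga -> Viseu -> Porto: 4 + 6 + 18 = 28
Aveiro -> Faro -> Viseu -> Porto: 7 + 3 + 18 = 28
Best route has total 12.

12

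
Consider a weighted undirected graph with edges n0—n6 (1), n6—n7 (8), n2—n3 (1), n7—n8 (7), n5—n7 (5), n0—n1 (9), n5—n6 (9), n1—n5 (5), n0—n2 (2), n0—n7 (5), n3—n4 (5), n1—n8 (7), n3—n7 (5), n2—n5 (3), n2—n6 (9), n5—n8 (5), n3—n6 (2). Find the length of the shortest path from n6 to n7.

6

Some routes from n6 to n7:
n6 -> n7: 8
n6 -> n0 -> n7: 1 + 5 = 6
n6 -> n3 -> n7: 2 + 5 = 7
n6 -> n0 -> n2 -> n3 -> n7: 1 + 2 + 1 + 5 = 9
n6 -> n3 -> n2 -> n5 -> n7: 2 + 1 + 3 + 5 = 11
n6 -> n3 -> n2 -> n0 -> n7: 2 + 1 + 2 + 5 = 10
Best route has total 6.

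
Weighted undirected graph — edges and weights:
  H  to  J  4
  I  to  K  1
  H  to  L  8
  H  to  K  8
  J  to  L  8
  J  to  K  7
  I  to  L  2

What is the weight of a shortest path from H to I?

Checking several routes:
H - K - I: 8 + 1 = 9
H - J - K - I: 4 + 7 + 1 = 12
H - L - I: 8 + 2 = 10
H - L - J - K - I: 8 + 8 + 7 + 1 = 24
H - J - L - I: 4 + 8 + 2 = 14
Best route has total 9.

9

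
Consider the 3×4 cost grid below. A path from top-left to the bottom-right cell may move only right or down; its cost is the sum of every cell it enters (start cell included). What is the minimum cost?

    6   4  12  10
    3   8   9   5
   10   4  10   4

Cheapest: r0c0 -> r1c0 -> r1c1 -> r1c2 -> r1c3 -> r2c3
  6 + 3 + 8 + 9 + 5 + 4 = 35
For comparison, the top-then-right route costs 41.

35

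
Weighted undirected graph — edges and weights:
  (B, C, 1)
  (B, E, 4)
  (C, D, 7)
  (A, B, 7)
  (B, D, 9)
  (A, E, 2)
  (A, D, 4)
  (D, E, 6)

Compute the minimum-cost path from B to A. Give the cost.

Some routes from B to A:
B -> A: 7
B -> C -> D -> A: 1 + 7 + 4 = 12
B -> E -> A: 4 + 2 = 6
The minimum is 6.

6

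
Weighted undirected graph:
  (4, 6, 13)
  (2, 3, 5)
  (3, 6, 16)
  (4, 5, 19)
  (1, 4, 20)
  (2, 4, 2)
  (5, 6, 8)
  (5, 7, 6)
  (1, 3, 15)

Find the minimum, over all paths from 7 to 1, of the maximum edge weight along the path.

15

Some routes from 7 to 1:
7-5-4-6-3-1: max(6, 19, 13, 16, 15) = 19
7-5-6-4-2-3-1: max(6, 8, 13, 2, 5, 15) = 15
7-5-6-4-1: max(6, 8, 13, 20) = 20
7-5-6-3-1: max(6, 8, 16, 15) = 16
7-5-4-2-3-1: max(6, 19, 2, 5, 15) = 19
The minimum achievable maximum is 15.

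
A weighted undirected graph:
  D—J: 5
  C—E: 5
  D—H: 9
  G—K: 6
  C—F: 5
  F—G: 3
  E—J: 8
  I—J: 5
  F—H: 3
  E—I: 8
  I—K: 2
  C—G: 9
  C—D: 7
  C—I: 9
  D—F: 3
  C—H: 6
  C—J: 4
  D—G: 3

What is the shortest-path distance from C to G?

8

Comparing a few candidate routes:
C-G: 9
C-F-G: 5 + 3 = 8
C-D-G: 7 + 3 = 10
Shortest: 8.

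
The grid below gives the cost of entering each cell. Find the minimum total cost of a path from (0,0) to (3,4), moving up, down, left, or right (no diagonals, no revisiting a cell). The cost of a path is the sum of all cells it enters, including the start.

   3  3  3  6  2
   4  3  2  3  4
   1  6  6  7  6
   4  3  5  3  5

28

Path [0,0]→[1,0]→[2,0]→[3,0]→[3,1]→[3,2]→[3,3]→[3,4]: 3 + 4 + 1 + 4 + 3 + 5 + 3 + 5 = 28.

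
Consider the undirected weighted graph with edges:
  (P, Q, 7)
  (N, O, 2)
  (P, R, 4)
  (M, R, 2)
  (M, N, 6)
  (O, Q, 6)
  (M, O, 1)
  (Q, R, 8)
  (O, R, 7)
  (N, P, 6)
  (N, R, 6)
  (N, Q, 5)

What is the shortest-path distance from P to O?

7

A few of the P→O routes:
P → Q → O: 7 + 6 = 13
P → R → O: 4 + 7 = 11
P → R → N → O: 4 + 6 + 2 = 12
P → N → M → O: 6 + 6 + 1 = 13
P → N → O: 6 + 2 = 8
P → R → M → O: 4 + 2 + 1 = 7
Best route has total 7.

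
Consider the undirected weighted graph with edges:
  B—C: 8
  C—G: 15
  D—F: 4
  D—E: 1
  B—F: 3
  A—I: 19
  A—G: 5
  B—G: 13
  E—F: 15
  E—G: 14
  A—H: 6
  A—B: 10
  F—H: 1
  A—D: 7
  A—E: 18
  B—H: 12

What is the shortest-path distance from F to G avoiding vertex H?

A few of the F→G routes:
F→D→A→G: 4 + 7 + 5 = 16
F→B→A→G: 3 + 10 + 5 = 18
F→B→G: 3 + 13 = 16
Best route has total 16.

16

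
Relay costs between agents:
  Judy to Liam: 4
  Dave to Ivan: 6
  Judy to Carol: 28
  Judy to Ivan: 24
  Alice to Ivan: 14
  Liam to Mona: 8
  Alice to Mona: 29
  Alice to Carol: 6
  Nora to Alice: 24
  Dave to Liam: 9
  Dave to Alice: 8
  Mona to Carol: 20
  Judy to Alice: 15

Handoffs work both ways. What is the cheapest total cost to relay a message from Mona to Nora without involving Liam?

50

Comparing a few candidate routes:
Mona→Carol→Judy→Ivan→Alice→Nora: 20 + 28 + 24 + 14 + 24 = 110
Mona→Carol→Alice→Nora: 20 + 6 + 24 = 50
Mona→Carol→Judy→Alice→Nora: 20 + 28 + 15 + 24 = 87
Mona→Alice→Nora: 29 + 24 = 53
Best route has total 50.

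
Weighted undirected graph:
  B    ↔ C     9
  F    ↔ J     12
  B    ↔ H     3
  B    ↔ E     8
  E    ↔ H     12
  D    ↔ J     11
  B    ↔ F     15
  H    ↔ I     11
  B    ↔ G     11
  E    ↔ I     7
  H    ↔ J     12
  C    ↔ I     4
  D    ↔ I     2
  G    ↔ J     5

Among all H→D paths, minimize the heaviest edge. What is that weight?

Comparing a few candidate routes:
H→I→D: max(11, 2) = 11
H→B→E→I→D: max(3, 8, 7, 2) = 8
H→B→C→I→D: max(3, 9, 4, 2) = 9
The minimum achievable maximum is 8.

8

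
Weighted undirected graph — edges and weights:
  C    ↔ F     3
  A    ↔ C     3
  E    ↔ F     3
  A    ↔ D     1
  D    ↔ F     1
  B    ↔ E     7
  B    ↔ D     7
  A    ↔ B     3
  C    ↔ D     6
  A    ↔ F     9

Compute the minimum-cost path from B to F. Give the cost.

Comparing a few candidate routes:
B → A → C → F: 3 + 3 + 3 = 9
B → A → D → F: 3 + 1 + 1 = 5
B → D → F: 7 + 1 = 8
B → E → F: 7 + 3 = 10
B → A → F: 3 + 9 = 12
The minimum is 5.

5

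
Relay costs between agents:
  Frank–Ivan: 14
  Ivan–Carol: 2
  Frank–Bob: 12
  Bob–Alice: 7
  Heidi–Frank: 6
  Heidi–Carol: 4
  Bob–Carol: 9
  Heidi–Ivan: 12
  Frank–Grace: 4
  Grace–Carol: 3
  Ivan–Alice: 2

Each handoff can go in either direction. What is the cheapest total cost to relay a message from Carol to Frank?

Comparing a few candidate routes:
Carol -> Heidi -> Frank: 4 + 6 = 10
Carol -> Grace -> Frank: 3 + 4 = 7
Carol -> Ivan -> Frank: 2 + 14 = 16
Shortest: 7.

7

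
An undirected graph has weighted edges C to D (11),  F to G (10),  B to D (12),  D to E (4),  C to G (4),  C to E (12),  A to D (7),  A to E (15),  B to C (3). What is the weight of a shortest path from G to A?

22

A few of the G→A routes:
G → C → B → D → A: 4 + 3 + 12 + 7 = 26
G → C → D → A: 4 + 11 + 7 = 22
G → C → E → D → A: 4 + 12 + 4 + 7 = 27
Shortest: 22.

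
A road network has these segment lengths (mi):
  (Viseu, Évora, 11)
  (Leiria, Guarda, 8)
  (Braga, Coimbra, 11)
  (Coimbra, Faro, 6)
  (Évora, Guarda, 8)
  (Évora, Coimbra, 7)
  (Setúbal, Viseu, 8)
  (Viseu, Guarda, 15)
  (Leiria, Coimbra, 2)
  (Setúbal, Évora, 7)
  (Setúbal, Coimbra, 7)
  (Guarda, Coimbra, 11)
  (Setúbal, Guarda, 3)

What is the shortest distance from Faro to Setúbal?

13

Comparing a few candidate routes:
Faro -> Coimbra -> Leiria -> Guarda -> Setúbal: 6 + 2 + 8 + 3 = 19
Faro -> Coimbra -> Guarda -> Setúbal: 6 + 11 + 3 = 20
Faro -> Coimbra -> Setúbal: 6 + 7 = 13
Best route has total 13 mi.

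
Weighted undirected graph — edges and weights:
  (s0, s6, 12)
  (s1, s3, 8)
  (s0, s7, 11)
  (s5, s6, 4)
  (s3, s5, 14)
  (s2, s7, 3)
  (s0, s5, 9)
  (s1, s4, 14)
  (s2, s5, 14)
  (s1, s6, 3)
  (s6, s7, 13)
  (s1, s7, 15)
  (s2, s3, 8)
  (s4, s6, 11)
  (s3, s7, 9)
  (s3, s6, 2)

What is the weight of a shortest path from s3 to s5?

Comparing a few candidate routes:
s3→s6→s5: 2 + 4 = 6
s3→s1→s6→s5: 8 + 3 + 4 = 15
s3→s5: 14
s3→s2→s5: 8 + 14 = 22
s3→s6→s0→s5: 2 + 12 + 9 = 23
s3→s7→s2→s5: 9 + 3 + 14 = 26
Shortest: 6.

6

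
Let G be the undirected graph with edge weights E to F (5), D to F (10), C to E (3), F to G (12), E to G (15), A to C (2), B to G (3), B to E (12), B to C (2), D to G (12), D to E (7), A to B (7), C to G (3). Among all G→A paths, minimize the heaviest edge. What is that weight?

3

Checking several routes:
G→F→E→B→C→A: max(12, 5, 12, 2, 2) = 12
G→B→A: max(3, 7) = 7
G→C→A: max(3, 2) = 3
G→C→B→A: max(3, 2, 7) = 7
G→B→C→A: max(3, 2, 2) = 3
Best route has worst link 3.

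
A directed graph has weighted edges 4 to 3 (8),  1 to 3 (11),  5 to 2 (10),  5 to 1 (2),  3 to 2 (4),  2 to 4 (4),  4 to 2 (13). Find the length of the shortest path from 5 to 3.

Routes from 5 to 3:
5 - 1 - 3: 2 + 11 = 13
5 - 2 - 4 - 3: 10 + 4 + 8 = 22
Best route has total 13.

13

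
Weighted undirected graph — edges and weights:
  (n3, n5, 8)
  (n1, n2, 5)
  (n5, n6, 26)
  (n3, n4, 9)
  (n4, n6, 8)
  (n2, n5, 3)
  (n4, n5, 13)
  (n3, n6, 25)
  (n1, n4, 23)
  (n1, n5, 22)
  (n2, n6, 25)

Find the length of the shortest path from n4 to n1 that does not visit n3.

21

A few of the n4→n1 routes:
n4→n5→n1: 13 + 22 = 35
n4→n1: 23
n4→n6→n2→n1: 8 + 25 + 5 = 38
n4→n5→n2→n1: 13 + 3 + 5 = 21
n4→n6→n5→n2→n1: 8 + 26 + 3 + 5 = 42
The minimum is 21.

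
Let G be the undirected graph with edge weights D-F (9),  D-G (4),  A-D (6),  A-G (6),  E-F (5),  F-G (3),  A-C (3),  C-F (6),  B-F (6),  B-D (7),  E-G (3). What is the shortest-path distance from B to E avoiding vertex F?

14

Candidate routes:
B→D→A→G→E: 7 + 6 + 6 + 3 = 22
B→D→G→E: 7 + 4 + 3 = 14
Best route has total 14.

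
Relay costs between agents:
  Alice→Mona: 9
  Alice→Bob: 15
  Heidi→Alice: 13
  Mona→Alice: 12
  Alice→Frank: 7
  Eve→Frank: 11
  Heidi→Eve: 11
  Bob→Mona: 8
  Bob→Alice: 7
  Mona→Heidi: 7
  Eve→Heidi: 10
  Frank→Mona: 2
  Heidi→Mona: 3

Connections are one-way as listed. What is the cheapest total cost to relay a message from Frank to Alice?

14

Paths from Frank to Alice:
Frank → Mona → Heidi → Alice: 2 + 7 + 13 = 22
Frank → Mona → Alice: 2 + 12 = 14
The minimum is 14.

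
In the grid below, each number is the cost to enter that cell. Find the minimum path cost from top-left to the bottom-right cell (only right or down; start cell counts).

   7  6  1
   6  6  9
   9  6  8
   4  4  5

34

Take [0,0] → [0,1] → [1,1] → [2,1] → [3,1] → [3,2] for a total of 7 + 6 + 6 + 6 + 4 + 5 = 34.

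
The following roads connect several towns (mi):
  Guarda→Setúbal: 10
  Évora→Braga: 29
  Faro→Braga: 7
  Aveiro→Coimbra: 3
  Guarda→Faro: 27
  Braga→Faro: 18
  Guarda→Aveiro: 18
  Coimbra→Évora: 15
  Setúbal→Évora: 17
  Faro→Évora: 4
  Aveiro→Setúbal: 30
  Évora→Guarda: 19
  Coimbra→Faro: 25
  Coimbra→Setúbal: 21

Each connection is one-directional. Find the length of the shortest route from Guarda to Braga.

34

Comparing a few candidate routes:
Guarda - Faro - Braga: 27 + 7 = 34
Guarda - Faro - Évora - Braga: 27 + 4 + 29 = 60
Guarda - Aveiro - Coimbra - Évora - Braga: 18 + 3 + 15 + 29 = 65
Guarda - Setúbal - Évora - Braga: 10 + 17 + 29 = 56
Guarda - Aveiro - Coimbra - Faro - Braga: 18 + 3 + 25 + 7 = 53
Shortest: 34 mi.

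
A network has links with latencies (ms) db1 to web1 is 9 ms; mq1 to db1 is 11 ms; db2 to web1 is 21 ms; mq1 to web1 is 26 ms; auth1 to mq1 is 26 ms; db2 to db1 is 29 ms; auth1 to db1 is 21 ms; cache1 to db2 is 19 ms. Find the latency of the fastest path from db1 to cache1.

Checking several routes:
db1-mq1-web1-db2-cache1: 11 + 26 + 21 + 19 = 77
db1-db2-cache1: 29 + 19 = 48
db1-web1-db2-cache1: 9 + 21 + 19 = 49
Best route has total 48 ms.

48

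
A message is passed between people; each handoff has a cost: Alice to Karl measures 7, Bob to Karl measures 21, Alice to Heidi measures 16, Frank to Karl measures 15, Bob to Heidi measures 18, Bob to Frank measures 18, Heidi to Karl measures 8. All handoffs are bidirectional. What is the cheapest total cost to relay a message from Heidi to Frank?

23

Checking several routes:
Heidi→Karl→Frank: 8 + 15 = 23
Heidi→Alice→Karl→Frank: 16 + 7 + 15 = 38
Heidi→Bob→Frank: 18 + 18 = 36
Shortest: 23.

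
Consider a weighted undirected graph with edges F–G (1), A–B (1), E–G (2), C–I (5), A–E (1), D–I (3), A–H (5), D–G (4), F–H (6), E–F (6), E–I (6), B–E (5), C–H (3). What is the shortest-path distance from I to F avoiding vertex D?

9

Checking several routes:
I → E → F: 6 + 6 = 12
I → E → G → F: 6 + 2 + 1 = 9
I → C → H → F: 5 + 3 + 6 = 14
I → C → H → A → E → G → F: 5 + 3 + 5 + 1 + 2 + 1 = 17
The minimum is 9.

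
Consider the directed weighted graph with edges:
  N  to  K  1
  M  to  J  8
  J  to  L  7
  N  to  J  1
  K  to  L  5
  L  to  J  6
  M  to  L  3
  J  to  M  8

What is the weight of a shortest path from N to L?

Paths from N to L:
N→J→M→L: 1 + 8 + 3 = 12
N→J→L: 1 + 7 = 8
N→K→L: 1 + 5 = 6
The minimum is 6.

6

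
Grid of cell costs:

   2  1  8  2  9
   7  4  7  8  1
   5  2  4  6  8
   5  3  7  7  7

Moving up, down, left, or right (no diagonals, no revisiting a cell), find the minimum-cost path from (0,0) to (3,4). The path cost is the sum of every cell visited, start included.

Best path: r0c0 -> r0c1 -> r1c1 -> r2c1 -> r2c2 -> r2c3 -> r3c3 -> r3c4
Cost: 2 + 1 + 4 + 2 + 4 + 6 + 7 + 7 = 33

33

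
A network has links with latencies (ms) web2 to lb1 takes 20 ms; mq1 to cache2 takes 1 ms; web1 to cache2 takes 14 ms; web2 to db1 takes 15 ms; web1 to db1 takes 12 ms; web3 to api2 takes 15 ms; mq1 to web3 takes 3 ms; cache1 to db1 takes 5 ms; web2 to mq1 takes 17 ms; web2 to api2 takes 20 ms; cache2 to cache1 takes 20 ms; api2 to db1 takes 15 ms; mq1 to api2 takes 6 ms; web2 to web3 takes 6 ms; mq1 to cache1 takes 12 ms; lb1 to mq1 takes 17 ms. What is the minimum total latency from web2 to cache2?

Some routes from web2 to cache2:
web2 - mq1 - cache2: 17 + 1 = 18
web2 - web3 - api2 - mq1 - cache2: 6 + 15 + 6 + 1 = 28
web2 - db1 - api2 - mq1 - cache2: 15 + 15 + 6 + 1 = 37
web2 - api2 - mq1 - cache2: 20 + 6 + 1 = 27
web2 - db1 - cache1 - mq1 - cache2: 15 + 5 + 12 + 1 = 33
web2 - web3 - mq1 - cache2: 6 + 3 + 1 = 10
Best route has total 10 ms.

10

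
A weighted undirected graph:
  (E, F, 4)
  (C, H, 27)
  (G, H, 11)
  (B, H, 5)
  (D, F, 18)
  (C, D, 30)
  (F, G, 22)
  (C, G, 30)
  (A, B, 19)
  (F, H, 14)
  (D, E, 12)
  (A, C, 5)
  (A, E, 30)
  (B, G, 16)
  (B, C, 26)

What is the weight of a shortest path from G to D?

A few of the G→D routes:
G -> H -> F -> E -> D: 11 + 14 + 4 + 12 = 41
G -> F -> D: 22 + 18 = 40
G -> F -> E -> D: 22 + 4 + 12 = 38
G -> H -> F -> D: 11 + 14 + 18 = 43
Best route has total 38.

38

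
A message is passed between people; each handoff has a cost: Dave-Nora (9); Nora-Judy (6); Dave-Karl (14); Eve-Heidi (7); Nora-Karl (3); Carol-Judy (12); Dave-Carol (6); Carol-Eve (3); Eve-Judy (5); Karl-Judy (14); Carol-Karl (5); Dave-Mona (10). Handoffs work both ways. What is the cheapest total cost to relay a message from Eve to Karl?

8

Comparing a few candidate routes:
Eve-Judy-Karl: 5 + 14 = 19
Eve-Judy-Nora-Karl: 5 + 6 + 3 = 14
Eve-Carol-Karl: 3 + 5 = 8
Best route has total 8.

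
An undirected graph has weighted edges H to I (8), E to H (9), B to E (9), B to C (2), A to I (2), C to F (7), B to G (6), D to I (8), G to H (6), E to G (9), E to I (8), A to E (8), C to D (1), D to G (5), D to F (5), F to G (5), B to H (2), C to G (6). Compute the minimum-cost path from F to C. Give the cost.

6

Comparing a few candidate routes:
F→D→C: 5 + 1 = 6
F→G→D→C: 5 + 5 + 1 = 11
F→C: 7
The minimum is 6.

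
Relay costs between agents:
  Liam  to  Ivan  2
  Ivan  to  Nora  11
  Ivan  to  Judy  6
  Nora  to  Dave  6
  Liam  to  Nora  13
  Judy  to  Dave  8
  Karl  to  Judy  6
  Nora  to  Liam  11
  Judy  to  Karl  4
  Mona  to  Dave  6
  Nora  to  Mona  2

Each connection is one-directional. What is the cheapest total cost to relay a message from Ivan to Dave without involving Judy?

Routes from Ivan to Dave avoiding Judy:
Ivan -> Nora -> Mona -> Dave: 11 + 2 + 6 = 19
Ivan -> Nora -> Dave: 11 + 6 = 17
The minimum is 17.

17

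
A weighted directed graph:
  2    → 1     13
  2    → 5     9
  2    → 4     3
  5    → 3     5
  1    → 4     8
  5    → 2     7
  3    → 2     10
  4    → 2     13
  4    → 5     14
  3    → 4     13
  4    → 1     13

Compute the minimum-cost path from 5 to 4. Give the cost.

10

Some routes from 5 to 4:
5 -> 2 -> 4: 7 + 3 = 10
5 -> 3 -> 4: 5 + 13 = 18
5 -> 3 -> 2 -> 4: 5 + 10 + 3 = 18
The minimum is 10.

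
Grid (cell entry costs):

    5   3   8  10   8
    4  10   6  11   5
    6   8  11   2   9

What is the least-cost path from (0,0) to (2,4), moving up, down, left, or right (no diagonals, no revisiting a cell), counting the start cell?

Best path: [0,0] -> [0,1] -> [0,2] -> [1,2] -> [1,3] -> [2,3] -> [2,4]
Cost: 5 + 3 + 8 + 6 + 11 + 2 + 9 = 44

44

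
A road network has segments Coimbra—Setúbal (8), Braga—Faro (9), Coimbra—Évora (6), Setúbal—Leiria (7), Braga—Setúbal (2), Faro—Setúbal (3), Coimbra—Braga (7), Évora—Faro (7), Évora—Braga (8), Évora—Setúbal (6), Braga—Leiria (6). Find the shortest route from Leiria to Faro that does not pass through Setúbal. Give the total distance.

15

Candidate routes:
Leiria → Braga → Coimbra → Évora → Faro: 6 + 7 + 6 + 7 = 26
Leiria → Braga → Faro: 6 + 9 = 15
Leiria → Braga → Évora → Faro: 6 + 8 + 7 = 21
Shortest: 15.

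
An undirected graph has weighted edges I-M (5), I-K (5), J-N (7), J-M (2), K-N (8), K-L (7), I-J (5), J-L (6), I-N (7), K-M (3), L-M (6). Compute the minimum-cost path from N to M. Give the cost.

9

Some routes from N to M:
N-K-M: 8 + 3 = 11
N-I-M: 7 + 5 = 12
N-I-K-M: 7 + 5 + 3 = 15
N-J-M: 7 + 2 = 9
N-I-J-M: 7 + 5 + 2 = 14
N-J-I-M: 7 + 5 + 5 = 17
Best route has total 9.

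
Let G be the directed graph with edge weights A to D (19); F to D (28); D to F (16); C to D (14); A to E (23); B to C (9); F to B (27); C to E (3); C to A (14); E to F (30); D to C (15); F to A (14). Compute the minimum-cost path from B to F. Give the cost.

Candidate routes:
B - C - E - F: 9 + 3 + 30 = 42
B - C - A - E - F: 9 + 14 + 23 + 30 = 76
B - C - A - D - F: 9 + 14 + 19 + 16 = 58
B - C - D - F: 9 + 14 + 16 = 39
Shortest: 39.

39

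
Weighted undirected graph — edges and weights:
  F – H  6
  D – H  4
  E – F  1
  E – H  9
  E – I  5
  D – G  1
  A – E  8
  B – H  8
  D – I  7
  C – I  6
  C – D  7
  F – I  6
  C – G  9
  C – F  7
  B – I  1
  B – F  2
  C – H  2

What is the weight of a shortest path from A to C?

16

Checking several routes:
A -> E -> F -> H -> C: 8 + 1 + 6 + 2 = 17
A -> E -> I -> C: 8 + 5 + 6 = 19
A -> E -> F -> B -> H -> C: 8 + 1 + 2 + 8 + 2 = 21
A -> E -> H -> C: 8 + 9 + 2 = 19
A -> E -> F -> B -> I -> C: 8 + 1 + 2 + 1 + 6 = 18
A -> E -> F -> C: 8 + 1 + 7 = 16
Best route has total 16.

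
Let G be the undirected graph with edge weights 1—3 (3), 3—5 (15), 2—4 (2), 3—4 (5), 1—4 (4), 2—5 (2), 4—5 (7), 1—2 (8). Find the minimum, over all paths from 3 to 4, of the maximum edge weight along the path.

Checking several routes:
3 -> 4: max(5) = 5
3 -> 1 -> 2 -> 5 -> 4: max(3, 8, 2, 7) = 8
3 -> 5 -> 2 -> 4: max(15, 2, 2) = 15
3 -> 1 -> 2 -> 4: max(3, 8, 2) = 8
3 -> 1 -> 4: max(3, 4) = 4
Best route has worst link 4.

4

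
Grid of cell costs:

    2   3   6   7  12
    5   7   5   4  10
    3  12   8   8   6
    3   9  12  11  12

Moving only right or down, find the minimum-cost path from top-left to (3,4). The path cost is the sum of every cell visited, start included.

Take (0,0) → (0,1) → (0,2) → (1,2) → (1,3) → (2,3) → (2,4) → (3,4) for a total of 2 + 3 + 6 + 5 + 4 + 8 + 6 + 12 = 46.

46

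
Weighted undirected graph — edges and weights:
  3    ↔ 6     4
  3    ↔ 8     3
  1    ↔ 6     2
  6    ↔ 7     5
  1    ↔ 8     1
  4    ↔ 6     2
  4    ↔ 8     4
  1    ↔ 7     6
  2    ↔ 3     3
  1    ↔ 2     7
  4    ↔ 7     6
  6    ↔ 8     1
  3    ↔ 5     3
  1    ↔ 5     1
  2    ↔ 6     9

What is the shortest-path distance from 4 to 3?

6

Comparing a few candidate routes:
4→6→8→3: 2 + 1 + 3 = 6
4→6→3: 2 + 4 = 6
4→6→8→1→5→3: 2 + 1 + 1 + 1 + 3 = 8
4→6→1→5→3: 2 + 2 + 1 + 3 = 8
4→8→3: 4 + 3 = 7
Best route has total 6.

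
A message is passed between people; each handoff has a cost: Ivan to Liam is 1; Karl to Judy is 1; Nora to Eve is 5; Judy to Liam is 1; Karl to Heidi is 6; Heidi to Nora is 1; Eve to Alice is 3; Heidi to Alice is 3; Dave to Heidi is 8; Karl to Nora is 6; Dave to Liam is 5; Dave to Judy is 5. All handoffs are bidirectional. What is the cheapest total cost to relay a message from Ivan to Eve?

14

A few of the Ivan→Eve routes:
Ivan - Liam - Judy - Karl - Heidi - Alice - Eve: 1 + 1 + 1 + 6 + 3 + 3 = 15
Ivan - Liam - Judy - Karl - Nora - Heidi - Alice - Eve: 1 + 1 + 1 + 6 + 1 + 3 + 3 = 16
Ivan - Liam - Judy - Karl - Nora - Eve: 1 + 1 + 1 + 6 + 5 = 14
Ivan - Liam - Dave - Heidi - Alice - Eve: 1 + 5 + 8 + 3 + 3 = 20
Ivan - Liam - Judy - Karl - Heidi - Nora - Eve: 1 + 1 + 1 + 6 + 1 + 5 = 15
Best route has total 14.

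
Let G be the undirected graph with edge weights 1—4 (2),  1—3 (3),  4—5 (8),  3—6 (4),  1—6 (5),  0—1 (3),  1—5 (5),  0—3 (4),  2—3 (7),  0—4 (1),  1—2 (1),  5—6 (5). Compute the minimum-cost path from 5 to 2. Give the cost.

6

Comparing a few candidate routes:
5→6→1→2: 5 + 5 + 1 = 11
5→4→1→2: 8 + 2 + 1 = 11
5→6→3→1→2: 5 + 4 + 3 + 1 = 13
5→1→2: 5 + 1 = 6
Shortest: 6.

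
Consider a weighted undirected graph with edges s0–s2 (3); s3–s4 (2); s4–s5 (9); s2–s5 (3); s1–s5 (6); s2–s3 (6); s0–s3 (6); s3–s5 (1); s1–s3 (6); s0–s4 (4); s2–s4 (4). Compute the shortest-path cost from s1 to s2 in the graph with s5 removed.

12

Paths from s1 to s2 avoiding s5:
s1-s3-s4-s2: 6 + 2 + 4 = 12
s1-s3-s2: 6 + 6 = 12
s1-s3-s0-s4-s2: 6 + 6 + 4 + 4 = 20
s1-s3-s4-s0-s2: 6 + 2 + 4 + 3 = 15
s1-s3-s0-s2: 6 + 6 + 3 = 15
The minimum is 12.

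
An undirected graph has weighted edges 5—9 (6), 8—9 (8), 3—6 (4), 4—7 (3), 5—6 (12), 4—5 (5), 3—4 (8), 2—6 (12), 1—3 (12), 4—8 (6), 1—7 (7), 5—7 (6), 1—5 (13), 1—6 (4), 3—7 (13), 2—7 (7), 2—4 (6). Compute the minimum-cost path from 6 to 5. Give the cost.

Some routes from 6 to 5:
6-5: 12
6-1-5: 4 + 13 = 17
6-1-7-5: 4 + 7 + 6 = 17
6-3-4-5: 4 + 8 + 5 = 17
Best route has total 12.

12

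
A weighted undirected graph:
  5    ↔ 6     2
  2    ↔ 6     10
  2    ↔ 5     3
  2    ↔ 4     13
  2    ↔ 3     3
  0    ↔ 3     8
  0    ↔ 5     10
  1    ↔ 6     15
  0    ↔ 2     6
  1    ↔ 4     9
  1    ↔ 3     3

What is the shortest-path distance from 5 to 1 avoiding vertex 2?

17

Candidate routes:
5 - 6 - 1: 2 + 15 = 17
5 - 0 - 3 - 1: 10 + 8 + 3 = 21
The minimum is 17.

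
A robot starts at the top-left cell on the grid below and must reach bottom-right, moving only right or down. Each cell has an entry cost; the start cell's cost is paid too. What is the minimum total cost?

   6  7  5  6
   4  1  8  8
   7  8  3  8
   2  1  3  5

Take (0,0) → (1,0) → (1,1) → (2,1) → (3,1) → (3,2) → (3,3) for a total of 6 + 4 + 1 + 8 + 1 + 3 + 5 = 28.
(Top row then right column would cost 45.)

28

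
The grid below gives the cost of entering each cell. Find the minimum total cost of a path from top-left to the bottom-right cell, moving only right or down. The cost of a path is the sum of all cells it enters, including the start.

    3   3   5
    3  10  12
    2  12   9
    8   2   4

One optimal route is r0c0→r1c0→r2c0→r3c0→r3c1→r3c2.
Its cost is 3 + 3 + 2 + 8 + 2 + 4 = 22.

22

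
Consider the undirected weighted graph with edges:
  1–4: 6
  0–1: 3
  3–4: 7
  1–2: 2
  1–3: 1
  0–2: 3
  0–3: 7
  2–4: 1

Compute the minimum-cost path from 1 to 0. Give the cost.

3

Comparing a few candidate routes:
1 → 0: 3
1 → 3 → 0: 1 + 7 = 8
1 → 2 → 0: 2 + 3 = 5
1 → 3 → 4 → 2 → 0: 1 + 7 + 1 + 3 = 12
1 → 4 → 2 → 0: 6 + 1 + 3 = 10
Best route has total 3.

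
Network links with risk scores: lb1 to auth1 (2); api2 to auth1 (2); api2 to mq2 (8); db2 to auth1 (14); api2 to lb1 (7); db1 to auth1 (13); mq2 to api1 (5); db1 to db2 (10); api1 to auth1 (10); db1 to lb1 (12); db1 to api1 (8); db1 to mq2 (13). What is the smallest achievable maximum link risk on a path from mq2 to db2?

10

Comparing a few candidate routes:
mq2 → api1 → db1 → db2: max(5, 8, 10) = 10
mq2 → api2 → lb1 → auth1 → api1 → db1 → db2: max(8, 7, 2, 10, 8, 10) = 10
mq2 → api1 → auth1 → lb1 → db1 → db2: max(5, 10, 2, 12, 10) = 12
mq2 → api1 → auth1 → api2 → lb1 → db1 → db2: max(5, 10, 2, 7, 12, 10) = 12
mq2 → api2 → auth1 → api1 → db1 → db2: max(8, 2, 10, 8, 10) = 10
The minimum achievable maximum is 10.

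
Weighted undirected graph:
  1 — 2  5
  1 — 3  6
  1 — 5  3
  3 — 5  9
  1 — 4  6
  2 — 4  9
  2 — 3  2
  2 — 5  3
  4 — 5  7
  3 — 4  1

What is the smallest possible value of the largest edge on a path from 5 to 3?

Some routes from 5 to 3:
5 → 1 → 2 → 3: max(3, 5, 2) = 5
5 → 2 → 1 → 4 → 3: max(3, 5, 6, 1) = 6
5 → 2 → 1 → 3: max(3, 5, 6) = 6
5 → 2 → 3: max(3, 2) = 3
5 → 1 → 4 → 3: max(3, 6, 1) = 6
The minimum achievable maximum is 3.

3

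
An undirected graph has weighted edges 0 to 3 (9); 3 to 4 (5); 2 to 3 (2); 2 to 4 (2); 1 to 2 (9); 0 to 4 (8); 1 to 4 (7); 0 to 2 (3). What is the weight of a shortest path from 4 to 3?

Some routes from 4 to 3:
4-0-2-3: 8 + 3 + 2 = 13
4-2-3: 2 + 2 = 4
4-3: 5
Best route has total 4.

4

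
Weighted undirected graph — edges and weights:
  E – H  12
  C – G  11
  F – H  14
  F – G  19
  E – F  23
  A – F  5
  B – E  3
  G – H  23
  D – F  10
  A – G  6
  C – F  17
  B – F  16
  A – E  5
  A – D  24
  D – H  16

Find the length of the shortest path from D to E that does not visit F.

28

Paths from D to E avoiding F:
D→A→G→H→E: 24 + 6 + 23 + 12 = 65
D→H→E: 16 + 12 = 28
D→A→E: 24 + 5 = 29
D→H→G→A→E: 16 + 23 + 6 + 5 = 50
Best route has total 28.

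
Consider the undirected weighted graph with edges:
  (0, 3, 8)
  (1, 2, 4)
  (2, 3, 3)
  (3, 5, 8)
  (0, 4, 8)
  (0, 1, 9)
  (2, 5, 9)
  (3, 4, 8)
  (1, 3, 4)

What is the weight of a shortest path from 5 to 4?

Checking several routes:
5 - 3 - 0 - 4: 8 + 8 + 8 = 24
5 - 3 - 4: 8 + 8 = 16
5 - 2 - 3 - 0 - 4: 9 + 3 + 8 + 8 = 28
5 - 2 - 3 - 4: 9 + 3 + 8 = 20
5 - 2 - 1 - 3 - 4: 9 + 4 + 4 + 8 = 25
5 - 3 - 1 - 0 - 4: 8 + 4 + 9 + 8 = 29
Shortest: 16.

16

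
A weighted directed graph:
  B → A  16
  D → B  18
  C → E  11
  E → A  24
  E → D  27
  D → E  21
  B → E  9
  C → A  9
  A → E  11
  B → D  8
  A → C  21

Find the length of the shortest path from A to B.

Candidate routes:
A → C → E → D → B: 21 + 11 + 27 + 18 = 77
A → E → D → B: 11 + 27 + 18 = 56
Best route has total 56.

56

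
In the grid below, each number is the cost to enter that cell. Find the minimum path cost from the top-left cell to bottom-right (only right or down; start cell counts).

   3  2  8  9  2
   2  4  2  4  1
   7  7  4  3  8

Take (0,0) → (0,1) → (1,1) → (1,2) → (1,3) → (1,4) → (2,4) for a total of 3 + 2 + 4 + 2 + 4 + 1 + 8 = 24.

24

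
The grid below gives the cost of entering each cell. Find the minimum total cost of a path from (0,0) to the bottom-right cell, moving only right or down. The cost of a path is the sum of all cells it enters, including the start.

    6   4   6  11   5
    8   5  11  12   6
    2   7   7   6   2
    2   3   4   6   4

Take (0,0) -> (1,0) -> (2,0) -> (3,0) -> (3,1) -> (3,2) -> (3,3) -> (3,4) for a total of 6 + 8 + 2 + 2 + 3 + 4 + 6 + 4 = 35.

35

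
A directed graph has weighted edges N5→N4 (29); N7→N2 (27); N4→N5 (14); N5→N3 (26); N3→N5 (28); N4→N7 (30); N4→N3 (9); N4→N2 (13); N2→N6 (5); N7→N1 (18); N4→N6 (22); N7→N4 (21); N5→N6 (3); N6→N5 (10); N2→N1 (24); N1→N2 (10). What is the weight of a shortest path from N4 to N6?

A few of the N4→N6 routes:
N4→N3→N5→N6: 9 + 28 + 3 = 40
N4→N6: 22
N4→N7→N2→N6: 30 + 27 + 5 = 62
N4→N5→N6: 14 + 3 = 17
N4→N2→N6: 13 + 5 = 18
Shortest: 17.

17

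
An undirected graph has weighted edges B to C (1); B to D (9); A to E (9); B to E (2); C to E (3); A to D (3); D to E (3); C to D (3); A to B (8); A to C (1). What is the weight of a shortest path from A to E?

4

Some routes from A to E:
A - E: 9
A - D - E: 3 + 3 = 6
A - C - D - E: 1 + 3 + 3 = 7
A - C - B - E: 1 + 1 + 2 = 4
A - D - C - E: 3 + 3 + 3 = 9
A - C - E: 1 + 3 = 4
Best route has total 4.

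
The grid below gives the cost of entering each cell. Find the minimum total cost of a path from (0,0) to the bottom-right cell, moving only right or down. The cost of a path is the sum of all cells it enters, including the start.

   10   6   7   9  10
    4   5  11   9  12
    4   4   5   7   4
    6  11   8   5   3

41

Cheapest: (0,0) (1,0) (2,0) (2,1) (2,2) (2,3) (2,4) (3,4)
  10 + 4 + 4 + 4 + 5 + 7 + 4 + 3 = 41
(Top row then right column would cost 61.)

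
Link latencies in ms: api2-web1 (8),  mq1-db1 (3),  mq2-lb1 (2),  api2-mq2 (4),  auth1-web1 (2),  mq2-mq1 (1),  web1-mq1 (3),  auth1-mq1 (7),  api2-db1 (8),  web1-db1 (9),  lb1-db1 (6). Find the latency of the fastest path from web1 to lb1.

Some routes from web1 to lb1:
web1 - mq1 - db1 - lb1: 3 + 3 + 6 = 12
web1 - mq1 - mq2 - lb1: 3 + 1 + 2 = 6
web1 - auth1 - mq1 - mq2 - lb1: 2 + 7 + 1 + 2 = 12
web1 - api2 - mq2 - lb1: 8 + 4 + 2 = 14
web1 - db1 - mq1 - mq2 - lb1: 9 + 3 + 1 + 2 = 15
web1 - db1 - lb1: 9 + 6 = 15
Best route has total 6 ms.

6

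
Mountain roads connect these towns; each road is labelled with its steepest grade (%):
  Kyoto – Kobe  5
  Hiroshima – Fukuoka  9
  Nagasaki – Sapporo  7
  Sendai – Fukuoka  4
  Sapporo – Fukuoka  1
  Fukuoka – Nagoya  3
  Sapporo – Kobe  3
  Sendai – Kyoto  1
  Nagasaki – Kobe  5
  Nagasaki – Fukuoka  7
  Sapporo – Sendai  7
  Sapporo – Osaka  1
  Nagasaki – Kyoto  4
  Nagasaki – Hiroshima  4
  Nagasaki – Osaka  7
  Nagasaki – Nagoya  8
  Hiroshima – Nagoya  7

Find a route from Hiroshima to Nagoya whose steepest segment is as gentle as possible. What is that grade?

4

Some routes from Hiroshima to Nagoya:
Hiroshima-Nagasaki-Kobe-Kyoto-Sendai-Fukuoka-Nagoya: max(4, 5, 5, 1, 4, 3) = 5
Hiroshima-Nagasaki-Kyoto-Sendai-Fukuoka-Nagoya: max(4, 4, 1, 4, 3) = 4
Hiroshima-Nagasaki-Kobe-Sapporo-Fukuoka-Nagoya: max(4, 5, 3, 1, 3) = 5
Hiroshima-Nagoya: max(7) = 7
Hiroshima-Nagasaki-Fukuoka-Nagoya: max(4, 7, 3) = 7
Hiroshima-Nagasaki-Kyoto-Kobe-Sapporo-Fukuoka-Nagoya: max(4, 4, 5, 3, 1, 3) = 5
Smallest bottleneck: 4%.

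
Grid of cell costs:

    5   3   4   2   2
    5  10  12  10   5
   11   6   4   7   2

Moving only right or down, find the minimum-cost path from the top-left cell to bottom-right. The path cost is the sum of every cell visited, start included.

One optimal route is (0,0) -> (0,1) -> (0,2) -> (0,3) -> (0,4) -> (1,4) -> (2,4).
Its cost is 5 + 3 + 4 + 2 + 2 + 5 + 2 = 23.

23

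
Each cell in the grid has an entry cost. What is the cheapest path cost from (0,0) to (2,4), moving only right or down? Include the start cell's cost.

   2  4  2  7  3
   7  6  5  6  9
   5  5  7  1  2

One optimal route is [0,0] [0,1] [0,2] [1,2] [1,3] [2,3] [2,4].
Its cost is 2 + 4 + 2 + 5 + 6 + 1 + 2 = 22.

22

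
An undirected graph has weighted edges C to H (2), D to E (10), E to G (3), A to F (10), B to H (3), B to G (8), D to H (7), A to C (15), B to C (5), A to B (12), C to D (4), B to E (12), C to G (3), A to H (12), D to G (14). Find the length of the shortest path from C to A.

14

Some routes from C to A:
C → D → H → A: 4 + 7 + 12 = 23
C → H → A: 2 + 12 = 14
C → B → H → A: 5 + 3 + 12 = 20
C → B → A: 5 + 12 = 17
C → A: 15
C → H → B → A: 2 + 3 + 12 = 17
Best route has total 14.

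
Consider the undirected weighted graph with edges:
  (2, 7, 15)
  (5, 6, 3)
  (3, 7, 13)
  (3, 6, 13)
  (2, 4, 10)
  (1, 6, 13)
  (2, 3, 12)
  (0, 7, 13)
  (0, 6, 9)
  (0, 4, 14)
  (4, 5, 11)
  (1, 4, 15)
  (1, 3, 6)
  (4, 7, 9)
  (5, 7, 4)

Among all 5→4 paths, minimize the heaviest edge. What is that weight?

Comparing a few candidate routes:
5-6-0-7-4: max(3, 9, 13, 9) = 13
5-6-1-3-2-4: max(3, 13, 6, 12, 10) = 13
5-7-4: max(4, 9) = 9
5-6-0-7-3-2-4: max(3, 9, 13, 13, 12, 10) = 13
5-4: max(11) = 11
5-6-1-3-7-4: max(3, 13, 6, 13, 9) = 13
Smallest bottleneck: 9.

9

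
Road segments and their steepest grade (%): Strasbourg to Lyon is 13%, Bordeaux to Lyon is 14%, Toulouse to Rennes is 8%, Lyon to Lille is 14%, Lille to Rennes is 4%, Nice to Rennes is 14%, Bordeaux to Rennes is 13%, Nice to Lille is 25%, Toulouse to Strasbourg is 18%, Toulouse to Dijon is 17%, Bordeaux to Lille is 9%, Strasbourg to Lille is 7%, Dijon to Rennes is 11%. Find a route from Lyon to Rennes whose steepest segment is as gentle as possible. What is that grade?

13

Some routes from Lyon to Rennes:
Lyon-Lille-Rennes: max(14, 4) = 14
Lyon-Strasbourg-Lille-Bordeaux-Rennes: max(13, 7, 9, 13) = 13
Lyon-Strasbourg-Lille-Rennes: max(13, 7, 4) = 13
Lyon-Lille-Bordeaux-Rennes: max(14, 9, 13) = 14
Best route has worst link 13%.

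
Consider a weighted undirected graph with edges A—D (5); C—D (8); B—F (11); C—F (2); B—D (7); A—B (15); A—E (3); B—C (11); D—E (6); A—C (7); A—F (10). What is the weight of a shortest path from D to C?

Some routes from D to C:
D → B → C: 7 + 11 = 18
D → A → C: 5 + 7 = 12
D → B → F → C: 7 + 11 + 2 = 20
D → A → F → C: 5 + 10 + 2 = 17
D → E → A → C: 6 + 3 + 7 = 16
D → C: 8
Best route has total 8.

8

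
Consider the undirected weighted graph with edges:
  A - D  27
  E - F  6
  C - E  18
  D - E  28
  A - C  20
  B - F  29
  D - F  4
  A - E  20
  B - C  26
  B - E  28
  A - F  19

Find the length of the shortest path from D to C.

Comparing a few candidate routes:
D → E → C: 28 + 18 = 46
D → A → C: 27 + 20 = 47
D → F → A → C: 4 + 19 + 20 = 43
D → F → E → C: 4 + 6 + 18 = 28
D → F → E → A → C: 4 + 6 + 20 + 20 = 50
The minimum is 28.

28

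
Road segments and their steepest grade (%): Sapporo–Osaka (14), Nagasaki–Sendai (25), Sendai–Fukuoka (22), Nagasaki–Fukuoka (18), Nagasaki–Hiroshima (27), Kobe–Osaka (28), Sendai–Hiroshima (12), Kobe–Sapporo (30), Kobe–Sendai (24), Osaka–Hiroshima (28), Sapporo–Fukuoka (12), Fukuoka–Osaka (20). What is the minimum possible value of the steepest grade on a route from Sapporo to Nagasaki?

18

Comparing a few candidate routes:
Sapporo-Fukuoka-Sendai-Nagasaki: max(12, 22, 25) = 25
Sapporo-Fukuoka-Nagasaki: max(12, 18) = 18
Sapporo-Osaka-Fukuoka-Nagasaki: max(14, 20, 18) = 20
The minimum achievable maximum is 18%.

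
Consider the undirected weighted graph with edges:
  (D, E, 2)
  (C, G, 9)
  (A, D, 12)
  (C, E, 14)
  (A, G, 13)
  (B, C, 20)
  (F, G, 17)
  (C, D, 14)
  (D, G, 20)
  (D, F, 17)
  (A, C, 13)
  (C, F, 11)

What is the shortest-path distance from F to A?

Some routes from F to A:
F → C → G → A: 11 + 9 + 13 = 33
F → D → A: 17 + 12 = 29
F → C → D → A: 11 + 14 + 12 = 37
F → G → C → A: 17 + 9 + 13 = 39
F → C → A: 11 + 13 = 24
F → G → A: 17 + 13 = 30
The minimum is 24.

24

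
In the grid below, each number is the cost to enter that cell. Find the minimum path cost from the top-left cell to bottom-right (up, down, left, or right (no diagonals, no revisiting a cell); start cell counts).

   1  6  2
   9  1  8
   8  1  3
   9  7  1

13

Path r0c0 -> r0c1 -> r1c1 -> r2c1 -> r2c2 -> r3c2: 1 + 6 + 1 + 1 + 3 + 1 = 13.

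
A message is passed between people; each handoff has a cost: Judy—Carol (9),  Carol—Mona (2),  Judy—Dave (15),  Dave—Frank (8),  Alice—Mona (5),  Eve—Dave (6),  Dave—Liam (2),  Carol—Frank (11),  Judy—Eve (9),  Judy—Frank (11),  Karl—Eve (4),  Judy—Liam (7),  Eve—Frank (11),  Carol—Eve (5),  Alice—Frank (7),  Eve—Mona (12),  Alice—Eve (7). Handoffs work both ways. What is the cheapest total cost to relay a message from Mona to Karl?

11

Some routes from Mona to Karl:
Mona - Carol - Eve - Karl: 2 + 5 + 4 = 11
Mona - Carol - Frank - Eve - Karl: 2 + 11 + 11 + 4 = 28
Mona - Eve - Karl: 12 + 4 = 16
Mona - Alice - Frank - Eve - Karl: 5 + 7 + 11 + 4 = 27
Mona - Alice - Eve - Karl: 5 + 7 + 4 = 16
Mona - Carol - Judy - Eve - Karl: 2 + 9 + 9 + 4 = 24
The minimum is 11.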